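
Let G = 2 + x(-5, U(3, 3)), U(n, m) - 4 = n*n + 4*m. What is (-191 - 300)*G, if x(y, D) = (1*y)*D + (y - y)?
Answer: 60393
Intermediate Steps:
U(n, m) = 4 + n² + 4*m (U(n, m) = 4 + (n*n + 4*m) = 4 + (n² + 4*m) = 4 + n² + 4*m)
x(y, D) = D*y (x(y, D) = y*D + 0 = D*y + 0 = D*y)
G = -123 (G = 2 + (4 + 3² + 4*3)*(-5) = 2 + (4 + 9 + 12)*(-5) = 2 + 25*(-5) = 2 - 125 = -123)
(-191 - 300)*G = (-191 - 300)*(-123) = -491*(-123) = 60393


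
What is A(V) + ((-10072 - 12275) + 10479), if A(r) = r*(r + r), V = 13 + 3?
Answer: -11356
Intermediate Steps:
V = 16
A(r) = 2*r**2 (A(r) = r*(2*r) = 2*r**2)
A(V) + ((-10072 - 12275) + 10479) = 2*16**2 + ((-10072 - 12275) + 10479) = 2*256 + (-22347 + 10479) = 512 - 11868 = -11356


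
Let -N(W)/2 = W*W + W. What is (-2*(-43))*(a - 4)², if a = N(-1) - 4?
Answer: 5504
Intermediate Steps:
N(W) = -2*W - 2*W² (N(W) = -2*(W*W + W) = -2*(W² + W) = -2*(W + W²) = -2*W - 2*W²)
a = -4 (a = -2*(-1)*(1 - 1) - 4 = -2*(-1)*0 - 4 = 0 - 4 = -4)
(-2*(-43))*(a - 4)² = (-2*(-43))*(-4 - 4)² = 86*(-8)² = 86*64 = 5504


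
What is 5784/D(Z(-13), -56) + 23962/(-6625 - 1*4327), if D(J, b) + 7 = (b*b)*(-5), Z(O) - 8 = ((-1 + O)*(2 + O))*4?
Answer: -73206377/28634004 ≈ -2.5566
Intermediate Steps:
Z(O) = 8 + 4*(-1 + O)*(2 + O) (Z(O) = 8 + ((-1 + O)*(2 + O))*4 = 8 + 4*(-1 + O)*(2 + O))
D(J, b) = -7 - 5*b² (D(J, b) = -7 + (b*b)*(-5) = -7 + b²*(-5) = -7 - 5*b²)
5784/D(Z(-13), -56) + 23962/(-6625 - 1*4327) = 5784/(-7 - 5*(-56)²) + 23962/(-6625 - 1*4327) = 5784/(-7 - 5*3136) + 23962/(-6625 - 4327) = 5784/(-7 - 15680) + 23962/(-10952) = 5784/(-15687) + 23962*(-1/10952) = 5784*(-1/15687) - 11981/5476 = -1928/5229 - 11981/5476 = -73206377/28634004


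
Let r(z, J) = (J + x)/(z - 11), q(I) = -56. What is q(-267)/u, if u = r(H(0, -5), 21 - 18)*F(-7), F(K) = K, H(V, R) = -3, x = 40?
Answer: -112/43 ≈ -2.6047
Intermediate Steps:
r(z, J) = (40 + J)/(-11 + z) (r(z, J) = (J + 40)/(z - 11) = (40 + J)/(-11 + z))
u = 43/2 (u = ((40 + (21 - 18))/(-11 - 3))*(-7) = ((40 + 3)/(-14))*(-7) = -1/14*43*(-7) = -43/14*(-7) = 43/2 ≈ 21.500)
q(-267)/u = -56/43/2 = -56*2/43 = -112/43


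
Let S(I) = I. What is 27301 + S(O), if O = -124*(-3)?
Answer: 27673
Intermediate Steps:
O = 372
27301 + S(O) = 27301 + 372 = 27673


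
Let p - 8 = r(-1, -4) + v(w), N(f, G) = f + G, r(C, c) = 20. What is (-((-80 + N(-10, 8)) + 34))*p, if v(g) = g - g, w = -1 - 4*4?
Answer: 1344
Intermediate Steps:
w = -17 (w = -1 - 16 = -17)
v(g) = 0
N(f, G) = G + f
p = 28 (p = 8 + (20 + 0) = 8 + 20 = 28)
(-((-80 + N(-10, 8)) + 34))*p = -((-80 + (8 - 10)) + 34)*28 = -((-80 - 2) + 34)*28 = -(-82 + 34)*28 = -1*(-48)*28 = 48*28 = 1344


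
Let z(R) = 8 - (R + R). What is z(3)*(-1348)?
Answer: -2696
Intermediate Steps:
z(R) = 8 - 2*R
z(3)*(-1348) = (8 - 2*3)*(-1348) = (8 - 6)*(-1348) = 2*(-1348) = -2696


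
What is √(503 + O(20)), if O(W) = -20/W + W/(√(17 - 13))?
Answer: 16*√2 ≈ 22.627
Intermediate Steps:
O(W) = W/2 - 20/W (O(W) = -20/W + W/(√4) = -20/W + W/2 = W/2 - 20/W)
√(503 + O(20)) = √(503 + ((½)*20 - 20/20)) = √(503 + (10 - 20*1/20)) = √(503 + (10 - 1)) = √(503 + 9) = √512 = 16*√2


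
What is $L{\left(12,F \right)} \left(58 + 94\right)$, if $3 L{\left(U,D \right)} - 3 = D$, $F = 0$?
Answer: $152$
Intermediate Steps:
$L{\left(U,D \right)} = 1 + \frac{D}{3}$
$L{\left(12,F \right)} \left(58 + 94\right) = \left(1 + \frac{1}{3} \cdot 0\right) \left(58 + 94\right) = \left(1 + 0\right) 152 = 1 \cdot 152 = 152$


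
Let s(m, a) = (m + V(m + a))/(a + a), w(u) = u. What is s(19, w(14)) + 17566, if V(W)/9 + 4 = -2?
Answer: 70259/4 ≈ 17565.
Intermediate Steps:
V(W) = -54 (V(W) = -36 + 9*(-2) = -36 - 18 = -54)
s(m, a) = (-54 + m)/(2*a) (s(m, a) = (m - 54)/(a + a) = (-54 + m)/((2*a)) = (-54 + m)*(1/(2*a)) = (-54 + m)/(2*a))
s(19, w(14)) + 17566 = (½)*(-54 + 19)/14 + 17566 = (½)*(1/14)*(-35) + 17566 = -5/4 + 17566 = 70259/4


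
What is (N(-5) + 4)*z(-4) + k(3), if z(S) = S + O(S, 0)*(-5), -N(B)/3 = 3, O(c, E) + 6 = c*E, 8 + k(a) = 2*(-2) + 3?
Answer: -139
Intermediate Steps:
k(a) = -9 (k(a) = -8 + (2*(-2) + 3) = -8 + (-4 + 3) = -8 - 1 = -9)
O(c, E) = -6 + E*c (O(c, E) = -6 + c*E = -6 + E*c)
N(B) = -9 (N(B) = -3*3 = -9)
z(S) = 30 + S (z(S) = S + (-6 + 0*S)*(-5) = S + (-6 + 0)*(-5) = S - 6*(-5) = S + 30 = 30 + S)
(N(-5) + 4)*z(-4) + k(3) = (-9 + 4)*(30 - 4) - 9 = -5*26 - 9 = -130 - 9 = -139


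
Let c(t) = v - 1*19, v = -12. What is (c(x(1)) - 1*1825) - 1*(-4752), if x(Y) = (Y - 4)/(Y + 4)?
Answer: 2896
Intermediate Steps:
x(Y) = (-4 + Y)/(4 + Y)
c(t) = -31 (c(t) = -12 - 1*19 = -12 - 19 = -31)
(c(x(1)) - 1*1825) - 1*(-4752) = (-31 - 1*1825) - 1*(-4752) = (-31 - 1825) + 4752 = -1856 + 4752 = 2896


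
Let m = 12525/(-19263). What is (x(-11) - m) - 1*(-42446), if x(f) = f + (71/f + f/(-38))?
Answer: 113879804663/2683978 ≈ 42430.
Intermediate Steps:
x(f) = 71/f + 37*f/38 (x(f) = f + (71/f + f*(-1/38)) = f + (71/f - f/38) = 71/f + 37*f/38)
m = -4175/6421 (m = 12525*(-1/19263) = -4175/6421 ≈ -0.65021)
(x(-11) - m) - 1*(-42446) = ((71/(-11) + (37/38)*(-11)) - 1*(-4175/6421)) - 1*(-42446) = ((71*(-1/11) - 407/38) + 4175/6421) + 42446 = ((-71/11 - 407/38) + 4175/6421) + 42446 = (-7175/418 + 4175/6421) + 42446 = -44325525/2683978 + 42446 = 113879804663/2683978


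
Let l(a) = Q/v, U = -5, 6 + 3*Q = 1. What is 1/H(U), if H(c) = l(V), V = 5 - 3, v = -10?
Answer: 6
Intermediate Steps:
Q = -5/3 (Q = -2 + (⅓)*1 = -2 + ⅓ = -5/3 ≈ -1.6667)
V = 2
l(a) = ⅙ (l(a) = -5/3/(-10) = -5/3*(-⅒) = ⅙)
H(c) = ⅙
1/H(U) = 1/(⅙) = 6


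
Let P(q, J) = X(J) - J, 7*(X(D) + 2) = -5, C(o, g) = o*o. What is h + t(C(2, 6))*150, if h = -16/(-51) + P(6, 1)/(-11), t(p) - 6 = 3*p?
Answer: 10605458/3927 ≈ 2700.7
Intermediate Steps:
C(o, g) = o²
X(D) = -19/7 (X(D) = -2 + (⅐)*(-5) = -2 - 5/7 = -19/7)
t(p) = 6 + 3*p
P(q, J) = -19/7 - J
h = 2558/3927 (h = -16/(-51) + (-19/7 - 1*1)/(-11) = -16*(-1/51) + (-19/7 - 1)*(-1/11) = 16/51 - 26/7*(-1/11) = 16/51 + 26/77 = 2558/3927 ≈ 0.65139)
h + t(C(2, 6))*150 = 2558/3927 + (6 + 3*2²)*150 = 2558/3927 + (6 + 3*4)*150 = 2558/3927 + (6 + 12)*150 = 2558/3927 + 18*150 = 2558/3927 + 2700 = 10605458/3927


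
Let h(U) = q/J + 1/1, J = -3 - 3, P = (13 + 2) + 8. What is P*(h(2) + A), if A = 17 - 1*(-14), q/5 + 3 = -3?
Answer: 851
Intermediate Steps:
q = -30 (q = -15 + 5*(-3) = -15 - 15 = -30)
P = 23 (P = 15 + 8 = 23)
A = 31 (A = 17 + 14 = 31)
J = -6
h(U) = 6 (h(U) = -30/(-6) + 1/1 = -30*(-1/6) + 1*1 = 5 + 1 = 6)
P*(h(2) + A) = 23*(6 + 31) = 23*37 = 851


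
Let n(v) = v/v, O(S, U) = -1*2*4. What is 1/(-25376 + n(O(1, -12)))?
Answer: -1/25375 ≈ -3.9409e-5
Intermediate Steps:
O(S, U) = -8 (O(S, U) = -2*4 = -8)
n(v) = 1
1/(-25376 + n(O(1, -12))) = 1/(-25376 + 1) = 1/(-25375) = -1/25375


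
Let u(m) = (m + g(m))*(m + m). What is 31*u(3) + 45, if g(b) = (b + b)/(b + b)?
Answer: 789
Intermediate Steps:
g(b) = 1 (g(b) = (2*b)/((2*b)) = (2*b)*(1/(2*b)) = 1)
u(m) = 2*m*(1 + m) (u(m) = (m + 1)*(m + m) = (1 + m)*(2*m) = 2*m*(1 + m))
31*u(3) + 45 = 31*(2*3*(1 + 3)) + 45 = 31*(2*3*4) + 45 = 31*24 + 45 = 744 + 45 = 789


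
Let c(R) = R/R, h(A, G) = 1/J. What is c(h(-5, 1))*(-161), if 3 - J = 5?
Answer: -161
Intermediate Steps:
J = -2 (J = 3 - 1*5 = 3 - 5 = -2)
h(A, G) = -½ (h(A, G) = 1/(-2) = -½)
c(R) = 1
c(h(-5, 1))*(-161) = 1*(-161) = -161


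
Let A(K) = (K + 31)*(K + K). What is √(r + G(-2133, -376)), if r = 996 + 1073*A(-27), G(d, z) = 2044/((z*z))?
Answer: I*√8156405057/188 ≈ 480.39*I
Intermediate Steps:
G(d, z) = 2044/z² (G(d, z) = 2044/(z²) = 2044/z²)
A(K) = 2*K*(31 + K) (A(K) = (31 + K)*(2*K) = 2*K*(31 + K))
r = -230772 (r = 996 + 1073*(2*(-27)*(31 - 27)) = 996 + 1073*(2*(-27)*4) = 996 + 1073*(-216) = 996 - 231768 = -230772)
√(r + G(-2133, -376)) = √(-230772 + 2044/(-376)²) = √(-230772 + 2044*(1/141376)) = √(-230772 + 511/35344) = √(-8156405057/35344) = I*√8156405057/188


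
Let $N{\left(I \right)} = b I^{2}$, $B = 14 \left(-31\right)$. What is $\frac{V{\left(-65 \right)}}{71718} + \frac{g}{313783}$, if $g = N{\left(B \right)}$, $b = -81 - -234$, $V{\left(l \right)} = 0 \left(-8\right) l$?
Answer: $\frac{28818468}{313783} \approx 91.842$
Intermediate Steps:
$V{\left(l \right)} = 0$ ($V{\left(l \right)} = 0 l = 0$)
$B = -434$
$b = 153$ ($b = -81 + 234 = 153$)
$N{\left(I \right)} = 153 I^{2}$
$g = 28818468$ ($g = 153 \left(-434\right)^{2} = 153 \cdot 188356 = 28818468$)
$\frac{V{\left(-65 \right)}}{71718} + \frac{g}{313783} = \frac{0}{71718} + \frac{28818468}{313783} = 0 \cdot \frac{1}{71718} + 28818468 \cdot \frac{1}{313783} = 0 + \frac{28818468}{313783} = \frac{28818468}{313783}$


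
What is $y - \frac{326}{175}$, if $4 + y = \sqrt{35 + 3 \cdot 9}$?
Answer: $- \frac{1026}{175} + \sqrt{62} \approx 2.0112$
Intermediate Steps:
$y = -4 + \sqrt{62}$ ($y = -4 + \sqrt{35 + 3 \cdot 9} = -4 + \sqrt{35 + 27} = -4 + \sqrt{62} \approx 3.874$)
$y - \frac{326}{175} = \left(-4 + \sqrt{62}\right) - \frac{326}{175} = - \frac{1026}{175} + \sqrt{62}$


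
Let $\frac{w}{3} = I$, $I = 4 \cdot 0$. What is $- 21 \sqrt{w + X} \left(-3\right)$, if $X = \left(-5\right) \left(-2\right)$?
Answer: $63 \sqrt{10} \approx 199.22$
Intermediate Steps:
$I = 0$
$X = 10$
$w = 0$ ($w = 3 \cdot 0 = 0$)
$- 21 \sqrt{w + X} \left(-3\right) = - 21 \sqrt{0 + 10} \left(-3\right) = - 21 \sqrt{10} \left(-3\right) = 63 \sqrt{10}$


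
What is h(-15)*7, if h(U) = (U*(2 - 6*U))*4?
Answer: -38640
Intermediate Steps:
h(U) = 4*U*(2 - 6*U) (h(U) = (U*(2 - 6*U))*4 = 4*U*(2 - 6*U))
h(-15)*7 = (8*(-15)*(1 - 3*(-15)))*7 = (8*(-15)*(1 + 45))*7 = (8*(-15)*46)*7 = -5520*7 = -38640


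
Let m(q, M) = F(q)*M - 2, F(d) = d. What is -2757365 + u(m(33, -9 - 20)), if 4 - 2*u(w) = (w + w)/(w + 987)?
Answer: -11029315/4 ≈ -2.7573e+6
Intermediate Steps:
m(q, M) = -2 + M*q (m(q, M) = q*M - 2 = M*q - 2 = -2 + M*q)
u(w) = 2 - w/(987 + w) (u(w) = 2 - (w + w)/(2*(w + 987)) = 2 - 2*w/(2*(987 + w)) = 2 - w/(987 + w))
-2757365 + u(m(33, -9 - 20)) = -2757365 + (1974 + (-2 + (-9 - 20)*33))/(987 + (-2 + (-9 - 20)*33)) = -2757365 + (1974 + (-2 - 29*33))/(987 + (-2 - 29*33)) = -2757365 + (1974 + (-2 - 957))/(987 + (-2 - 957)) = -2757365 + (1974 - 959)/(987 - 959) = -2757365 + 1015/28 = -2757365 + (1/28)*1015 = -2757365 + 145/4 = -11029315/4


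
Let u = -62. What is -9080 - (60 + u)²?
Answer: -9084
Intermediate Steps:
-9080 - (60 + u)² = -9080 - (60 - 62)² = -9080 - 1*(-2)² = -9080 - 1*4 = -9080 - 4 = -9084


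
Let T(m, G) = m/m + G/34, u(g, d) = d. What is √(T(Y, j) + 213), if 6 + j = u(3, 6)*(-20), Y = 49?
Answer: 5*√2431/17 ≈ 14.502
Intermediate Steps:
j = -126 (j = -6 + 6*(-20) = -6 - 120 = -126)
T(m, G) = 1 + G/34 (T(m, G) = 1 + G*(1/34) = 1 + G/34)
√(T(Y, j) + 213) = √((1 + (1/34)*(-126)) + 213) = √((1 - 63/17) + 213) = √(-46/17 + 213) = √(3575/17) = 5*√2431/17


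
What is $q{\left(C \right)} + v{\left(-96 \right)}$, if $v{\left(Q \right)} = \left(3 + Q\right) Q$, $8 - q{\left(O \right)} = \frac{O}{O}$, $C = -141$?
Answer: $8935$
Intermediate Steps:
$q{\left(O \right)} = 7$ ($q{\left(O \right)} = 8 - \frac{O}{O} = 8 - 1 = 7$)
$v{\left(Q \right)} = Q \left(3 + Q\right)$
$q{\left(C \right)} + v{\left(-96 \right)} = 7 - 96 \left(3 - 96\right) = 7 - -8928 = 7 + 8928 = 8935$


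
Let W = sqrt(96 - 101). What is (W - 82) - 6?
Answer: -88 + I*sqrt(5) ≈ -88.0 + 2.2361*I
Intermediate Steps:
W = I*sqrt(5) (W = sqrt(-5) = I*sqrt(5) ≈ 2.2361*I)
(W - 82) - 6 = (I*sqrt(5) - 82) - 6 = (-82 + I*sqrt(5)) - 6 = -88 + I*sqrt(5)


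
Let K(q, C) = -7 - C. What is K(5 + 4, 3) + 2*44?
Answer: 78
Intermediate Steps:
K(5 + 4, 3) + 2*44 = (-7 - 1*3) + 2*44 = (-7 - 3) + 88 = -10 + 88 = 78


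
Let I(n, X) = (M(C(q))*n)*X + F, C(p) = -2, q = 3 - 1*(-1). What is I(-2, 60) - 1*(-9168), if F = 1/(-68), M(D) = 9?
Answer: 549983/68 ≈ 8088.0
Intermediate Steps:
q = 4 (q = 3 + 1 = 4)
F = -1/68 ≈ -0.014706
I(n, X) = -1/68 + 9*X*n (I(n, X) = (9*n)*X - 1/68 = 9*X*n - 1/68 = -1/68 + 9*X*n)
I(-2, 60) - 1*(-9168) = (-1/68 + 9*60*(-2)) - 1*(-9168) = (-1/68 - 1080) + 9168 = -73441/68 + 9168 = 549983/68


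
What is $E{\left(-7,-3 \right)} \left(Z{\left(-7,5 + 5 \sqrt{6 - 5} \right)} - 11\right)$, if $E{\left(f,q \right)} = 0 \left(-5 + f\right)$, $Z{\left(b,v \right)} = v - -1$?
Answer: $0$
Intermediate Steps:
$Z{\left(b,v \right)} = 1 + v$ ($Z{\left(b,v \right)} = v + 1 = 1 + v$)
$E{\left(f,q \right)} = 0$
$E{\left(-7,-3 \right)} \left(Z{\left(-7,5 + 5 \sqrt{6 - 5} \right)} - 11\right) = 0 \left(\left(1 + \left(5 + 5 \sqrt{6 - 5}\right)\right) - 11\right) = 0 \left(\left(1 + \left(5 + 5 \sqrt{1}\right)\right) - 11\right) = 0 \left(\left(1 + \left(5 + 5 \cdot 1\right)\right) - 11\right) = 0 \left(\left(1 + \left(5 + 5\right)\right) - 11\right) = 0 \left(\left(1 + 10\right) - 11\right) = 0 \left(11 - 11\right) = 0 \cdot 0 = 0$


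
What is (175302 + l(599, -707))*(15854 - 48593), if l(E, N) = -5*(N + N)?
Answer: -5970676908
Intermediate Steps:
l(E, N) = -10*N
(175302 + l(599, -707))*(15854 - 48593) = (175302 - 10*(-707))*(15854 - 48593) = (175302 + 7070)*(-32739) = 182372*(-32739) = -5970676908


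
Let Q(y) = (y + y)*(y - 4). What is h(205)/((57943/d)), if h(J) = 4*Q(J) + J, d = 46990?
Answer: 15499416550/57943 ≈ 2.6749e+5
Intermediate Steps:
Q(y) = 2*y*(-4 + y) (Q(y) = (2*y)*(-4 + y) = 2*y*(-4 + y))
h(J) = J + 8*J*(-4 + J) (h(J) = 4*(2*J*(-4 + J)) + J = 8*J*(-4 + J) + J = J + 8*J*(-4 + J))
h(205)/((57943/d)) = (205*(-31 + 8*205))/((57943/46990)) = (205*(-31 + 1640))/((57943*(1/46990))) = (205*1609)/(57943/46990) = 329845*(46990/57943) = 15499416550/57943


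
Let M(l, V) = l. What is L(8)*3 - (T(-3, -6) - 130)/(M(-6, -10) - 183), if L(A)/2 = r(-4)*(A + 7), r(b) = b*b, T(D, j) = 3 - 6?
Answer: 38861/27 ≈ 1439.3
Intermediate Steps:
T(D, j) = -3
r(b) = b²
L(A) = 224 + 32*A (L(A) = 2*((-4)²*(A + 7)) = 2*(16*(7 + A)) = 2*(112 + 16*A) = 224 + 32*A)
L(8)*3 - (T(-3, -6) - 130)/(M(-6, -10) - 183) = (224 + 32*8)*3 - (-3 - 130)/(-6 - 183) = (224 + 256)*3 - (-133)/(-189) = 480*3 - (-133)*(-1)/189 = 1440 - 1*19/27 = 1440 - 19/27 = 38861/27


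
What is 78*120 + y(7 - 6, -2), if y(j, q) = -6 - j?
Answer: 9353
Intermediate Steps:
78*120 + y(7 - 6, -2) = 78*120 + (-6 - (7 - 6)) = 9360 + (-6 - 1*1) = 9360 + (-6 - 1) = 9360 - 7 = 9353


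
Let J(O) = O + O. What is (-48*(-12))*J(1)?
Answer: 1152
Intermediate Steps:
J(O) = 2*O
(-48*(-12))*J(1) = (-48*(-12))*(2*1) = 576*2 = 1152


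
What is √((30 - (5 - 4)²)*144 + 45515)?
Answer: √49691 ≈ 222.91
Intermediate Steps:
√((30 - (5 - 4)²)*144 + 45515) = √((30 - 1*1²)*144 + 45515) = √((30 - 1*1)*144 + 45515) = √((30 - 1)*144 + 45515) = √(29*144 + 45515) = √(4176 + 45515) = √49691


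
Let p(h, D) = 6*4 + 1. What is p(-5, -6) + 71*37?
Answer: 2652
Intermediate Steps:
p(h, D) = 25 (p(h, D) = 24 + 1 = 25)
p(-5, -6) + 71*37 = 25 + 71*37 = 25 + 2627 = 2652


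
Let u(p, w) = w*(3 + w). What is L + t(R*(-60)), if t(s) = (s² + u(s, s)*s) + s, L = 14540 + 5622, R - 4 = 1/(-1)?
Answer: -5682418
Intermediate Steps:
R = 3 (R = 4 + 1/(-1) = 4 - 1 = 3)
L = 20162
t(s) = s + s² + s²*(3 + s) (t(s) = (s² + (s*(3 + s))*s) + s = (s² + s²*(3 + s)) + s = s + s² + s²*(3 + s))
L + t(R*(-60)) = 20162 + (3*(-60))*(1 + 3*(-60) + (3*(-60))*(3 + 3*(-60))) = 20162 - 180*(1 - 180 - 180*(3 - 180)) = 20162 - 180*(1 - 180 - 180*(-177)) = 20162 - 180*(1 - 180 + 31860) = 20162 - 180*31681 = 20162 - 5702580 = -5682418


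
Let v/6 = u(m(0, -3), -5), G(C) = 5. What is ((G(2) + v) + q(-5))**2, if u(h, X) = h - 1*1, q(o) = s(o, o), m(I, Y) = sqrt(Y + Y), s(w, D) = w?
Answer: 36*(1 - I*sqrt(6))**2 ≈ -180.0 - 176.36*I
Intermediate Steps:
m(I, Y) = sqrt(2)*sqrt(Y) (m(I, Y) = sqrt(2*Y) = sqrt(2)*sqrt(Y))
q(o) = o
u(h, X) = -1 + h (u(h, X) = h - 1 = -1 + h)
v = -6 + 6*I*sqrt(6) (v = 6*(-1 + sqrt(2)*sqrt(-3)) = 6*(-1 + sqrt(2)*(I*sqrt(3))) = 6*(-1 + I*sqrt(6)) = -6 + 6*I*sqrt(6) ≈ -6.0 + 14.697*I)
((G(2) + v) + q(-5))**2 = ((5 + (-6 + 6*I*sqrt(6))) - 5)**2 = ((-1 + 6*I*sqrt(6)) - 5)**2 = (-6 + 6*I*sqrt(6))**2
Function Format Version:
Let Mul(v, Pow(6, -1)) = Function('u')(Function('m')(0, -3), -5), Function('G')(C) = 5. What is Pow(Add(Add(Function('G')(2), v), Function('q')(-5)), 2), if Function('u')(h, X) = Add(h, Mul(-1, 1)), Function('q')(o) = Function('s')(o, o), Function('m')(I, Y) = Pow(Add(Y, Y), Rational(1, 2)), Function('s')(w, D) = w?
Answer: Mul(36, Pow(Add(1, Mul(-1, I, Pow(6, Rational(1, 2)))), 2)) ≈ Add(-180.00, Mul(-176.36, I))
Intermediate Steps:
Function('m')(I, Y) = Mul(Pow(2, Rational(1, 2)), Pow(Y, Rational(1, 2))) (Function('m')(I, Y) = Pow(Mul(2, Y), Rational(1, 2)) = Mul(Pow(2, Rational(1, 2)), Pow(Y, Rational(1, 2))))
Function('q')(o) = o
Function('u')(h, X) = Add(-1, h) (Function('u')(h, X) = Add(h, -1) = Add(-1, h))
v = Add(-6, Mul(6, I, Pow(6, Rational(1, 2)))) (v = Mul(6, Add(-1, Mul(Pow(2, Rational(1, 2)), Pow(-3, Rational(1, 2))))) = Mul(6, Add(-1, Mul(Pow(2, Rational(1, 2)), Mul(I, Pow(3, Rational(1, 2)))))) = Mul(6, Add(-1, Mul(I, Pow(6, Rational(1, 2))))) = Add(-6, Mul(6, I, Pow(6, Rational(1, 2)))) ≈ Add(-6.0000, Mul(14.697, I)))
Pow(Add(Add(Function('G')(2), v), Function('q')(-5)), 2) = Pow(Add(Add(5, Add(-6, Mul(6, I, Pow(6, Rational(1, 2))))), -5), 2) = Pow(Add(Add(-1, Mul(6, I, Pow(6, Rational(1, 2)))), -5), 2) = Pow(Add(-6, Mul(6, I, Pow(6, Rational(1, 2)))), 2)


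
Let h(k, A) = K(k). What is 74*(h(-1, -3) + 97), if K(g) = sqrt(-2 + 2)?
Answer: 7178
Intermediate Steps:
K(g) = 0 (K(g) = sqrt(0) = 0)
h(k, A) = 0
74*(h(-1, -3) + 97) = 74*(0 + 97) = 74*97 = 7178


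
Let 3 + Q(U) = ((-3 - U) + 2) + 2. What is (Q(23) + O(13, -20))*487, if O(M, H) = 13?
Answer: -5844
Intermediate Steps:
Q(U) = -2 - U (Q(U) = -3 + (((-3 - U) + 2) + 2) = -3 + ((-1 - U) + 2) = -3 + (1 - U) = -2 - U)
(Q(23) + O(13, -20))*487 = ((-2 - 1*23) + 13)*487 = ((-2 - 23) + 13)*487 = (-25 + 13)*487 = -12*487 = -5844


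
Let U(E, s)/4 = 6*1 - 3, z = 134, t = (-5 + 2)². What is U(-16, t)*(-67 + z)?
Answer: 804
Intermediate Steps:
t = 9 (t = (-3)² = 9)
U(E, s) = 12 (U(E, s) = 4*(6*1 - 3) = 4*(6 - 3) = 4*3 = 12)
U(-16, t)*(-67 + z) = 12*(-67 + 134) = 12*67 = 804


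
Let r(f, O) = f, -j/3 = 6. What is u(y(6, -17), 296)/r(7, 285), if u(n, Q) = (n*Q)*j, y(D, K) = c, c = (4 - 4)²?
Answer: 0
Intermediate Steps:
j = -18 (j = -3*6 = -18)
c = 0 (c = 0² = 0)
y(D, K) = 0
u(n, Q) = -18*Q*n (u(n, Q) = (n*Q)*(-18) = (Q*n)*(-18) = -18*Q*n)
u(y(6, -17), 296)/r(7, 285) = -18*296*0/7 = 0*(⅐) = 0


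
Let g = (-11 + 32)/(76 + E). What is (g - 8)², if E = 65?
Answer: 136161/2209 ≈ 61.639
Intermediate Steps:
g = 7/47 (g = (-11 + 32)/(76 + 65) = 21/141 = 21*(1/141) = 7/47 ≈ 0.14894)
(g - 8)² = (7/47 - 8)² = (-369/47)² = 136161/2209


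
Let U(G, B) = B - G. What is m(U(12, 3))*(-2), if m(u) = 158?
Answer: -316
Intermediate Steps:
m(U(12, 3))*(-2) = 158*(-2) = -316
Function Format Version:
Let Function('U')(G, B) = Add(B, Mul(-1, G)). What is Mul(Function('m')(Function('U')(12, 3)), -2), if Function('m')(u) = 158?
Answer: -316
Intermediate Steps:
Mul(Function('m')(Function('U')(12, 3)), -2) = Mul(158, -2) = -316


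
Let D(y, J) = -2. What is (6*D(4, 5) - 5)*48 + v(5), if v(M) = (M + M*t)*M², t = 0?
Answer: -691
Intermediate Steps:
v(M) = M³ (v(M) = (M + M*0)*M² = (M + 0)*M² = M*M² = M³)
(6*D(4, 5) - 5)*48 + v(5) = (6*(-2) - 5)*48 + 5³ = (-12 - 5)*48 + 125 = -17*48 + 125 = -816 + 125 = -691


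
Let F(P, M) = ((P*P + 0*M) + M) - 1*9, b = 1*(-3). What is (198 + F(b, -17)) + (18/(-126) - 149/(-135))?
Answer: 171953/945 ≈ 181.96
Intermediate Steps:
b = -3
F(P, M) = -9 + M + P² (F(P, M) = ((P² + 0) + M) - 9 = (P² + M) - 9 = (M + P²) - 9 = -9 + M + P²)
(198 + F(b, -17)) + (18/(-126) - 149/(-135)) = (198 + (-9 - 17 + (-3)²)) + (18/(-126) - 149/(-135)) = (198 + (-9 - 17 + 9)) + (18*(-1/126) - 149*(-1/135)) = (198 - 17) + (-⅐ + 149/135) = 181 + 908/945 = 171953/945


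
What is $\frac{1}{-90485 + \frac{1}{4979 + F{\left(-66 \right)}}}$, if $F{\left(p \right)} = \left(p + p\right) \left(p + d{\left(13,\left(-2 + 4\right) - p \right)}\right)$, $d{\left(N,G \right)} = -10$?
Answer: $- \frac{15011}{1358270334} \approx -1.1052 \cdot 10^{-5}$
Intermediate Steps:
$F{\left(p \right)} = 2 p \left(-10 + p\right)$ ($F{\left(p \right)} = \left(p + p\right) \left(p - 10\right) = 2 p \left(-10 + p\right)$)
$\frac{1}{-90485 + \frac{1}{4979 + F{\left(-66 \right)}}} = \frac{1}{-90485 + \frac{1}{4979 + 2 \left(-66\right) \left(-10 - 66\right)}} = \frac{1}{-90485 + \frac{1}{4979 + 2 \left(-66\right) \left(-76\right)}} = \frac{1}{-90485 + \frac{1}{4979 + 10032}} = \frac{1}{-90485 + \frac{1}{15011}} = \frac{1}{- \frac{1358270334}{15011}} = - \frac{15011}{1358270334}$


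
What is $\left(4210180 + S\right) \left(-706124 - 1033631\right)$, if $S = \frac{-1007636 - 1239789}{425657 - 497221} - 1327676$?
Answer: $- \frac{358886688792838155}{71564} \approx -5.0149 \cdot 10^{12}$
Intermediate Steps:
$S = - \frac{95011557839}{71564}$ ($S = - \frac{2247425}{-71564} - 1327676 = \left(-2247425\right) \left(- \frac{1}{71564}\right) - 1327676 = \frac{2247425}{71564} - 1327676 = - \frac{95011557839}{71564} \approx -1.3276 \cdot 10^{6}$)
$\left(4210180 + S\right) \left(-706124 - 1033631\right) = \left(4210180 - \frac{95011557839}{71564}\right) \left(-706124 - 1033631\right) = \frac{206285763681 \left(-706124 - 1033631\right)}{71564} = \frac{206285763681}{71564} \left(-1739755\right) = - \frac{358886688792838155}{71564}$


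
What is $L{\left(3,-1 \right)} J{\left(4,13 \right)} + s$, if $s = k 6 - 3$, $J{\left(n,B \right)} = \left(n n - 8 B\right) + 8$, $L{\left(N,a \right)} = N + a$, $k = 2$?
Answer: $-151$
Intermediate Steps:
$J{\left(n,B \right)} = 8 + n^{2} - 8 B$ ($J{\left(n,B \right)} = \left(n^{2} - 8 B\right) + 8 = 8 + n^{2} - 8 B$)
$s = 9$ ($s = 2 \cdot 6 - 3 = 12 - 3 = 9$)
$L{\left(3,-1 \right)} J{\left(4,13 \right)} + s = \left(3 - 1\right) \left(8 + 4^{2} - 104\right) + 9 = 2 \left(8 + 16 - 104\right) + 9 = 2 \left(-80\right) + 9 = -160 + 9 = -151$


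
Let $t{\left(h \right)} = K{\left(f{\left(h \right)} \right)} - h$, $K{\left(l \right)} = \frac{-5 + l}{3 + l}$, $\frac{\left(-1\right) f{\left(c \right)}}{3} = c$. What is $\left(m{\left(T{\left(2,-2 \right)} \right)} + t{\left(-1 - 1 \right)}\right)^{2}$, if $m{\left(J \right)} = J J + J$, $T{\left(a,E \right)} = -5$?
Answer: $\frac{39601}{81} \approx 488.9$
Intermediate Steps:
$f{\left(c \right)} = - 3 c$
$m{\left(J \right)} = J + J^{2}$ ($m{\left(J \right)} = J^{2} + J = J + J^{2}$)
$K{\left(l \right)} = \frac{-5 + l}{3 + l}$
$t{\left(h \right)} = - h + \frac{-5 - 3 h}{3 - 3 h}$ ($t{\left(h \right)} = \frac{-5 - 3 h}{3 - 3 h} - h = - h + \frac{-5 - 3 h}{3 - 3 h}$)
$\left(m{\left(T{\left(2,-2 \right)} \right)} + t{\left(-1 - 1 \right)}\right)^{2} = \left(- 5 \left(1 - 5\right) + \frac{\frac{5}{3} - \left(-1 - 1\right)^{2} + 2 \left(-1 - 1\right)}{-1 - 2}\right)^{2} = \left(\left(-5\right) \left(-4\right) + \frac{\frac{5}{3} - \left(-1 - 1\right)^{2} + 2 \left(-1 - 1\right)}{-1 - 2}\right)^{2} = \left(20 + \frac{\frac{5}{3} - \left(-2\right)^{2} + 2 \left(-2\right)}{-1 - 2}\right)^{2} = \left(20 + \frac{\frac{5}{3} - 4 - 4}{-3}\right)^{2} = \left(20 - \frac{\frac{5}{3} - 4 - 4}{3}\right)^{2} = \left(20 - - \frac{19}{9}\right)^{2} = \left(20 + \frac{19}{9}\right)^{2} = \left(\frac{199}{9}\right)^{2} = \frac{39601}{81}$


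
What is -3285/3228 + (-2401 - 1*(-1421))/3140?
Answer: -224639/168932 ≈ -1.3298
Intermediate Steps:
-3285/3228 + (-2401 - 1*(-1421))/3140 = -3285*1/3228 + (-2401 + 1421)*(1/3140) = -1095/1076 - 980*1/3140 = -1095/1076 - 49/157 = -224639/168932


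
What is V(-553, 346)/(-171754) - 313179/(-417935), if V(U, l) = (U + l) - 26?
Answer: 53887124821/71782007990 ≈ 0.75070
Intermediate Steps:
V(U, l) = -26 + U + l
V(-553, 346)/(-171754) - 313179/(-417935) = (-26 - 553 + 346)/(-171754) - 313179/(-417935) = -233*(-1/171754) - 313179*(-1/417935) = 233/171754 + 313179/417935 = 53887124821/71782007990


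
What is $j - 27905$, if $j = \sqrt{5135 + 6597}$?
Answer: $-27905 + 2 \sqrt{2933} \approx -27797.0$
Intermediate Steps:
$j = 2 \sqrt{2933}$ ($j = \sqrt{11732} = 2 \sqrt{2933} \approx 108.31$)
$j - 27905 = 2 \sqrt{2933} - 27905 = -27905 + 2 \sqrt{2933}$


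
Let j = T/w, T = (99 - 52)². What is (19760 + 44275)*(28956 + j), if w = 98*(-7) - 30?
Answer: 1327463928045/716 ≈ 1.8540e+9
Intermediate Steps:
w = -716 (w = -686 - 30 = -716)
T = 2209 (T = 47² = 2209)
j = -2209/716 (j = 2209/(-716) = 2209*(-1/716) = -2209/716 ≈ -3.0852)
(19760 + 44275)*(28956 + j) = (19760 + 44275)*(28956 - 2209/716) = 64035*(20730287/716) = 1327463928045/716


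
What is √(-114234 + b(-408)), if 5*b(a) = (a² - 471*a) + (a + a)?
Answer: 9*I*√13170/5 ≈ 206.57*I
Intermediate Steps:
b(a) = -469*a/5 + a²/5 (b(a) = ((a² - 471*a) + (a + a))/5 = ((a² - 471*a) + 2*a)/5 = (a² - 469*a)/5 = -469*a/5 + a²/5)
√(-114234 + b(-408)) = √(-114234 + (⅕)*(-408)*(-469 - 408)) = √(-114234 + (⅕)*(-408)*(-877)) = √(-114234 + 357816/5) = √(-213354/5) = 9*I*√13170/5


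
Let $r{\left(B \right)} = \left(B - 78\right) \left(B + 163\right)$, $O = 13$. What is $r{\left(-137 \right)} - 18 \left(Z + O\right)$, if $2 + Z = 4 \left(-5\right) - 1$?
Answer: $-5410$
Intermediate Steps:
$r{\left(B \right)} = \left(-78 + B\right) \left(163 + B\right)$
$Z = -23$ ($Z = -2 + \left(4 \left(-5\right) - 1\right) = -2 - 21 = -23$)
$r{\left(-137 \right)} - 18 \left(Z + O\right) = \left(-12714 + \left(-137\right)^{2} + 85 \left(-137\right)\right) - 18 \left(-23 + 13\right) = \left(-12714 + 18769 - 11645\right) - -180 = -5590 + 180 = -5410$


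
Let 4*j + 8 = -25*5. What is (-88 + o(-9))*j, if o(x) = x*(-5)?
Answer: 5719/4 ≈ 1429.8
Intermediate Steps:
o(x) = -5*x
j = -133/4 (j = -2 + (-25*5)/4 = -2 + (¼)*(-125) = -2 - 125/4 = -133/4 ≈ -33.250)
(-88 + o(-9))*j = (-88 - 5*(-9))*(-133/4) = (-88 + 45)*(-133/4) = -43*(-133/4) = 5719/4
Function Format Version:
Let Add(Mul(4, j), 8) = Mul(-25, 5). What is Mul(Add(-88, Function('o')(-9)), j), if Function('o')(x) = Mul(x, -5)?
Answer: Rational(5719, 4) ≈ 1429.8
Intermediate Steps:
Function('o')(x) = Mul(-5, x)
j = Rational(-133, 4) (j = Add(-2, Mul(Rational(1, 4), Mul(-25, 5))) = Add(-2, Mul(Rational(1, 4), -125)) = Add(-2, Rational(-125, 4)) = Rational(-133, 4) ≈ -33.250)
Mul(Add(-88, Function('o')(-9)), j) = Mul(Add(-88, Mul(-5, -9)), Rational(-133, 4)) = Mul(Add(-88, 45), Rational(-133, 4)) = Mul(-43, Rational(-133, 4)) = Rational(5719, 4)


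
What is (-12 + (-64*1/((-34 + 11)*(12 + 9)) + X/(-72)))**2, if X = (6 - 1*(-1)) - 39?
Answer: 273968704/2099601 ≈ 130.49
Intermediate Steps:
X = -32 (X = (6 + 1) - 39 = 7 - 39 = -32)
(-12 + (-64*1/((-34 + 11)*(12 + 9)) + X/(-72)))**2 = (-12 + (-64*1/((-34 + 11)*(12 + 9)) - 32/(-72)))**2 = (-12 + (-64/(21*(-23)) - 32*(-1/72)))**2 = (-12 + (-64/(-483) + 4/9))**2 = (-12 + (-64*(-1/483) + 4/9))**2 = (-12 + (64/483 + 4/9))**2 = (-12 + 836/1449)**2 = (-16552/1449)**2 = 273968704/2099601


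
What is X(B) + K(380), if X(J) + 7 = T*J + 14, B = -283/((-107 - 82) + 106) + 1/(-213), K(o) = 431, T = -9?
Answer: 2400546/5893 ≈ 407.36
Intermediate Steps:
B = 60196/17679 (B = -283/(-189 + 106) + 1*(-1/213) = -283/(-83) - 1/213 = -283*(-1/83) - 1/213 = 283/83 - 1/213 = 60196/17679 ≈ 3.4049)
X(J) = 7 - 9*J (X(J) = -7 + (-9*J + 14) = -7 + (14 - 9*J) = 7 - 9*J)
X(B) + K(380) = (7 - 9*60196/17679) + 431 = (7 - 180588/5893) + 431 = -139337/5893 + 431 = 2400546/5893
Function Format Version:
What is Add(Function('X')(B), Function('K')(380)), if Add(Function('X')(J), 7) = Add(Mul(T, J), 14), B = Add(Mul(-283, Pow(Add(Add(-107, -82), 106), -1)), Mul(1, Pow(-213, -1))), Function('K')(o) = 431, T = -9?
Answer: Rational(2400546, 5893) ≈ 407.36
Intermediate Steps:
B = Rational(60196, 17679) (B = Add(Mul(-283, Pow(Add(-189, 106), -1)), Mul(1, Rational(-1, 213))) = Add(Mul(-283, Pow(-83, -1)), Rational(-1, 213)) = Add(Mul(-283, Rational(-1, 83)), Rational(-1, 213)) = Add(Rational(283, 83), Rational(-1, 213)) = Rational(60196, 17679) ≈ 3.4049)
Function('X')(J) = Add(7, Mul(-9, J)) (Function('X')(J) = Add(-7, Add(Mul(-9, J), 14)) = Add(-7, Add(14, Mul(-9, J))) = Add(7, Mul(-9, J)))
Add(Function('X')(B), Function('K')(380)) = Add(Add(7, Mul(-9, Rational(60196, 17679))), 431) = Add(Add(7, Rational(-180588, 5893)), 431) = Add(Rational(-139337, 5893), 431) = Rational(2400546, 5893)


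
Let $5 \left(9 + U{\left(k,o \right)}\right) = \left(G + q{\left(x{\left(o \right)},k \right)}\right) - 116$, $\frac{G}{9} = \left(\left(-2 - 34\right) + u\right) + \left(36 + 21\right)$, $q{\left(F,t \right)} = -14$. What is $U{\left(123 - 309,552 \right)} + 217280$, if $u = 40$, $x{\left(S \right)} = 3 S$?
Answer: $\frac{1086774}{5} \approx 2.1735 \cdot 10^{5}$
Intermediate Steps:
$G = 549$ ($G = 9 \left(\left(\left(-2 - 34\right) + 40\right) + \left(36 + 21\right)\right) = 9 \left(\left(-36 + 40\right) + 57\right) = 9 \left(4 + 57\right) = 9 \cdot 61 = 549$)
$U{\left(k,o \right)} = \frac{374}{5}$ ($U{\left(k,o \right)} = -9 + \frac{\left(549 - 14\right) - 116}{5} = -9 + \frac{535 - 116}{5} = -9 + \frac{1}{5} \cdot 419 = -9 + \frac{419}{5} = \frac{374}{5}$)
$U{\left(123 - 309,552 \right)} + 217280 = \frac{374}{5} + 217280 = \frac{1086774}{5}$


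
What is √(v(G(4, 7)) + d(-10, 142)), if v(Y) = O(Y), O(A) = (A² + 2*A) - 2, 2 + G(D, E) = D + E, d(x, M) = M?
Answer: √239 ≈ 15.460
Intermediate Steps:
G(D, E) = -2 + D + E (G(D, E) = -2 + (D + E) = -2 + D + E)
O(A) = -2 + A² + 2*A
v(Y) = -2 + Y² + 2*Y
√(v(G(4, 7)) + d(-10, 142)) = √((-2 + (-2 + 4 + 7)² + 2*(-2 + 4 + 7)) + 142) = √((-2 + 9² + 2*9) + 142) = √((-2 + 81 + 18) + 142) = √(97 + 142) = √239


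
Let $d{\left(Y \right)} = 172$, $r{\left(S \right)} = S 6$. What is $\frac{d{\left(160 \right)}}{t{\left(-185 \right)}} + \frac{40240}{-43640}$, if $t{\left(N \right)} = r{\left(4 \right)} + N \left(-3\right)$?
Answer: $- \frac{394822}{631689} \approx -0.62503$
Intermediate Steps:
$r{\left(S \right)} = 6 S$
$t{\left(N \right)} = 24 - 3 N$ ($t{\left(N \right)} = 6 \cdot 4 + N \left(-3\right) = 24 - 3 N$)
$\frac{d{\left(160 \right)}}{t{\left(-185 \right)}} + \frac{40240}{-43640} = \frac{172}{24 - -555} + \frac{40240}{-43640} = \frac{172}{24 + 555} + 40240 \left(- \frac{1}{43640}\right) = \frac{172}{579} - \frac{1006}{1091} = - \frac{394822}{631689}$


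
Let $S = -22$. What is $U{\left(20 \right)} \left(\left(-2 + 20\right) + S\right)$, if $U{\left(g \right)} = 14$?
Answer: $-56$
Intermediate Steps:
$U{\left(20 \right)} \left(\left(-2 + 20\right) + S\right) = 14 \left(\left(-2 + 20\right) - 22\right) = 14 \left(18 - 22\right) = 14 \left(-4\right) = -56$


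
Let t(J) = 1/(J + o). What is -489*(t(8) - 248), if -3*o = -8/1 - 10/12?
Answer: 23881782/197 ≈ 1.2123e+5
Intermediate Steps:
o = 53/18 (o = -(-8/1 - 10/12)/3 = -(-8*1 - 10*1/12)/3 = -(-8 - ⅚)/3 = -⅓*(-53/6) = 53/18 ≈ 2.9444)
t(J) = 1/(53/18 + J) (t(J) = 1/(J + 53/18) = 1/(53/18 + J))
-489*(t(8) - 248) = -489*(18/(53 + 18*8) - 248) = -489*(18/(53 + 144) - 248) = -489*(18/197 - 248) = -489*(-48838/197) = 23881782/197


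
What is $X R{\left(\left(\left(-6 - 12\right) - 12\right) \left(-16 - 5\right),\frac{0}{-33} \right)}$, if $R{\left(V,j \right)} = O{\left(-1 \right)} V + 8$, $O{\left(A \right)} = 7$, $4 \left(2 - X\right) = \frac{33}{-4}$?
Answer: $\frac{143585}{8} \approx 17948.0$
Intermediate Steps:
$X = \frac{65}{16}$ ($X = 2 - \frac{33 \frac{1}{-4}}{4} = 2 - \frac{33 \left(- \frac{1}{4}\right)}{4} = 2 - - \frac{33}{16} = 2 + \frac{33}{16} = \frac{65}{16} \approx 4.0625$)
$R{\left(V,j \right)} = 8 + 7 V$ ($R{\left(V,j \right)} = 7 V + 8 = 8 + 7 V$)
$X R{\left(\left(\left(-6 - 12\right) - 12\right) \left(-16 - 5\right),\frac{0}{-33} \right)} = \frac{65 \left(8 + 7 \left(\left(-6 - 12\right) - 12\right) \left(-16 - 5\right)\right)}{16} = \frac{65 \left(8 + 7 \left(-18 - 12\right) \left(-21\right)\right)}{16} = \frac{65 \left(8 + 7 \left(\left(-30\right) \left(-21\right)\right)\right)}{16} = \frac{65 \left(8 + 7 \cdot 630\right)}{16} = \frac{65 \left(8 + 4410\right)}{16} = \frac{65}{16} \cdot 4418 = \frac{143585}{8}$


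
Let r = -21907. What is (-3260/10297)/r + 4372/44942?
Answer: 493183219954/5068926812509 ≈ 0.097295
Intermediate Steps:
(-3260/10297)/r + 4372/44942 = -3260/10297/(-21907) + 4372/44942 = -3260*1/10297*(-1/21907) + 4372*(1/44942) = -3260/10297*(-1/21907) + 2186/22471 = 3260/225576379 + 2186/22471 = 493183219954/5068926812509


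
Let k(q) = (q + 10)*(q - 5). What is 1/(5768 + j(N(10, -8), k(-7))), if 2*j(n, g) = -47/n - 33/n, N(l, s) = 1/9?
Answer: 1/5408 ≈ 0.00018491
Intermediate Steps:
k(q) = (-5 + q)*(10 + q) (k(q) = (10 + q)*(-5 + q) = (-5 + q)*(10 + q))
N(l, s) = ⅑
j(n, g) = -40/n (j(n, g) = (-47/n - 33/n)/2 = (-80/n)/2 = -40/n)
1/(5768 + j(N(10, -8), k(-7))) = 1/(5768 - 40/⅑) = 1/(5768 - 40*9) = 1/(5768 - 360) = 1/5408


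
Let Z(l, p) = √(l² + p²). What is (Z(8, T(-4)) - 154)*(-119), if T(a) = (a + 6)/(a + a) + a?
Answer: 18326 - 119*√1313/4 ≈ 17248.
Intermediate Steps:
T(a) = a + (6 + a)/(2*a) (T(a) = (6 + a)/((2*a)) + a = (6 + a)*(1/(2*a)) + a = (6 + a)/(2*a) + a = a + (6 + a)/(2*a))
(Z(8, T(-4)) - 154)*(-119) = (√(8² + (½ - 4 + 3/(-4))²) - 154)*(-119) = (√(64 + (½ - 4 + 3*(-¼))²) - 154)*(-119) = (√(64 + (½ - 4 - ¾)²) - 154)*(-119) = (√(64 + (-17/4)²) - 154)*(-119) = (√(64 + 289/16) - 154)*(-119) = (√(1313/16) - 154)*(-119) = (√1313/4 - 154)*(-119) = (-154 + √1313/4)*(-119) = 18326 - 119*√1313/4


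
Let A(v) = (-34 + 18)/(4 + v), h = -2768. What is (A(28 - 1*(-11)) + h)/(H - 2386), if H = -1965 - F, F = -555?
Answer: 29760/40807 ≈ 0.72929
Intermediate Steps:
H = -1410 (H = -1965 - 1*(-555) = -1965 + 555 = -1410)
A(v) = -16/(4 + v)
(A(28 - 1*(-11)) + h)/(H - 2386) = (-16/(4 + (28 - 1*(-11))) - 2768)/(-1410 - 2386) = (-16/(4 + (28 + 11)) - 2768)/(-3796) = (-16/(4 + 39) - 2768)*(-1/3796) = (-16/43 - 2768)*(-1/3796) = -119040/43*(-1/3796) = 29760/40807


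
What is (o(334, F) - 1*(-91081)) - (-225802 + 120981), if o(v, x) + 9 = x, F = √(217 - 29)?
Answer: 195893 + 2*√47 ≈ 1.9591e+5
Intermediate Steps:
F = 2*√47 (F = √188 = 2*√47 ≈ 13.711)
o(v, x) = -9 + x
(o(334, F) - 1*(-91081)) - (-225802 + 120981) = ((-9 + 2*√47) - 1*(-91081)) - (-225802 + 120981) = ((-9 + 2*√47) + 91081) - 1*(-104821) = (91072 + 2*√47) + 104821 = 195893 + 2*√47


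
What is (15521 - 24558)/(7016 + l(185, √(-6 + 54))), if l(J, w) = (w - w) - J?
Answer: -9037/6831 ≈ -1.3229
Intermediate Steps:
l(J, w) = -J (l(J, w) = 0 - J = -J)
(15521 - 24558)/(7016 + l(185, √(-6 + 54))) = (15521 - 24558)/(7016 - 1*185) = -9037/(7016 - 185) = -9037/6831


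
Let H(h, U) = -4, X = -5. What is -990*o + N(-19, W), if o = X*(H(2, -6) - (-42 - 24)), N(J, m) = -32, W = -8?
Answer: 306868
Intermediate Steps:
o = -310 (o = -5*(-4 - (-42 - 24)) = -5*(-4 - 1*(-66)) = -5*(-4 + 66) = -5*62 = -310)
-990*o + N(-19, W) = -990*(-310) - 32 = 306900 - 32 = 306868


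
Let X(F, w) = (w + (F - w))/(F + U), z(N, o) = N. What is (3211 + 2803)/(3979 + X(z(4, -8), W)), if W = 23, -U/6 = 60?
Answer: 267623/177065 ≈ 1.5114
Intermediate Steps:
U = -360 (U = -6*60 = -360)
X(F, w) = F/(-360 + F) (X(F, w) = (w + (F - w))/(F - 360) = F/(-360 + F))
(3211 + 2803)/(3979 + X(z(4, -8), W)) = (3211 + 2803)/(3979 + 4/(-360 + 4)) = 6014/(3979 + 4/(-356)) = 6014/(3979 + 4*(-1/356)) = 6014/(3979 - 1/89) = 6014/(354130/89) = 6014*(89/354130) = 267623/177065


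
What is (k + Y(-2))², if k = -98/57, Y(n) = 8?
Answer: 128164/3249 ≈ 39.447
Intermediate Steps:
k = -98/57 (k = -98*1/57 = -98/57 ≈ -1.7193)
(k + Y(-2))² = (-98/57 + 8)² = (358/57)² = 128164/3249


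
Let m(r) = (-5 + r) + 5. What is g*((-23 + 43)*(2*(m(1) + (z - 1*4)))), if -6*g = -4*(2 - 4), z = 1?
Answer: 320/3 ≈ 106.67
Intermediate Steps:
m(r) = r
g = -4/3 (g = -(-2)*(2 - 4)/3 = -(-2)*(-2)/3 = -1/6*8 = -4/3 ≈ -1.3333)
g*((-23 + 43)*(2*(m(1) + (z - 1*4)))) = -4*(-23 + 43)*2*(1 + (1 - 1*4))/3 = -80*2*(1 + (1 - 4))/3 = -80*2*(1 - 3)/3 = -80*2*(-2)/3 = -80*(-4)/3 = -4/3*(-80) = 320/3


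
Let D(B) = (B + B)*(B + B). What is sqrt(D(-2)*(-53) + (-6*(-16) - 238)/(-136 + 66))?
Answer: I*sqrt(1036315)/35 ≈ 29.086*I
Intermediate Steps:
D(B) = 4*B**2 (D(B) = (2*B)*(2*B) = 4*B**2)
sqrt(D(-2)*(-53) + (-6*(-16) - 238)/(-136 + 66)) = sqrt((4*(-2)**2)*(-53) + (-6*(-16) - 238)/(-136 + 66)) = sqrt((4*4)*(-53) + (96 - 238)/(-70)) = sqrt(16*(-53) - 142*(-1/70)) = sqrt(-848 + 71/35) = sqrt(-29609/35) = I*sqrt(1036315)/35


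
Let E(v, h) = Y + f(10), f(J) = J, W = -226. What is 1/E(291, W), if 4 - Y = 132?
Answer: -1/118 ≈ -0.0084746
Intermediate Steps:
Y = -128 (Y = 4 - 1*132 = 4 - 132 = -128)
E(v, h) = -118 (E(v, h) = -128 + 10 = -118)
1/E(291, W) = 1/(-118) = -1/118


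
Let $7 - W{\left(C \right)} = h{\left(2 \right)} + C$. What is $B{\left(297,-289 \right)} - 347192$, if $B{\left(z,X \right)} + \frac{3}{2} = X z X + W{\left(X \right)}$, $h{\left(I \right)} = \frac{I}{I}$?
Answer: $\frac{48917677}{2} \approx 2.4459 \cdot 10^{7}$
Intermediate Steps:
$h{\left(I \right)} = 1$
$W{\left(C \right)} = 6 - C$ ($W{\left(C \right)} = 7 - \left(1 + C\right) = 6 - C$)
$B{\left(z,X \right)} = \frac{9}{2} - X + z X^{2}$ ($B{\left(z,X \right)} = - \frac{3}{2} - \left(-6 + X - X z X\right) = - \frac{3}{2} - \left(-6 + X - z X^{2}\right) = - \frac{3}{2} + \left(6 - X + z X^{2}\right) = \frac{9}{2} - X + z X^{2}$)
$B{\left(297,-289 \right)} - 347192 = \left(\frac{9}{2} - -289 + 297 \left(-289\right)^{2}\right) - 347192 = \left(\frac{9}{2} + 289 + 297 \cdot 83521\right) - 347192 = \left(\frac{9}{2} + 289 + 24805737\right) - 347192 = \frac{49612061}{2} - 347192 = \frac{48917677}{2}$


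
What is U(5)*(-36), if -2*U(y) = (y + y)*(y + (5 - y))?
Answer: 900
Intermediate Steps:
U(y) = -5*y (U(y) = -(y + y)*(y + (5 - y))/2 = -2*y*5/2 = -5*y)
U(5)*(-36) = -5*5*(-36) = -25*(-36) = 900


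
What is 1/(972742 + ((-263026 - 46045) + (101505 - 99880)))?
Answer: 1/665296 ≈ 1.5031e-6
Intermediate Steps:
1/(972742 + ((-263026 - 46045) + (101505 - 99880))) = 1/(972742 + (-309071 + 1625)) = 1/(972742 - 307446) = 1/665296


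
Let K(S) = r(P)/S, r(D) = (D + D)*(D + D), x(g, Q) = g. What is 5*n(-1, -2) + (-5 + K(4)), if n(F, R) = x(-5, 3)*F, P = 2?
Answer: 24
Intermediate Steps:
r(D) = 4*D**2 (r(D) = (2*D)*(2*D) = 4*D**2)
n(F, R) = -5*F
K(S) = 16/S (K(S) = (4*2**2)/S = (4*4)/S = 16/S)
5*n(-1, -2) + (-5 + K(4)) = 5*(-5*(-1)) + (-5 + 16/4) = 5*5 + (-5 + 16*(1/4)) = 25 + (-5 + 4) = 25 - 1 = 24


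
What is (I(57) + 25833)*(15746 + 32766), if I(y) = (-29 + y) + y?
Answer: 1257334016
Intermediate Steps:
I(y) = -29 + 2*y
(I(57) + 25833)*(15746 + 32766) = ((-29 + 2*57) + 25833)*(15746 + 32766) = ((-29 + 114) + 25833)*48512 = (85 + 25833)*48512 = 25918*48512 = 1257334016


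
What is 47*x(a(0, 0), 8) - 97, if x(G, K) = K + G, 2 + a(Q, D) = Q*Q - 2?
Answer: 91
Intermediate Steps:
a(Q, D) = -4 + Q**2 (a(Q, D) = -2 + (Q*Q - 2) = -2 + (Q**2 - 2) = -2 + (-2 + Q**2) = -4 + Q**2)
x(G, K) = G + K
47*x(a(0, 0), 8) - 97 = 47*((-4 + 0**2) + 8) - 97 = 47*((-4 + 0) + 8) - 97 = 47*(-4 + 8) - 97 = 47*4 - 97 = 188 - 97 = 91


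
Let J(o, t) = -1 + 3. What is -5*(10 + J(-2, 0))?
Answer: -60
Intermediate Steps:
J(o, t) = 2
-5*(10 + J(-2, 0)) = -5*(10 + 2) = -5*12 = -60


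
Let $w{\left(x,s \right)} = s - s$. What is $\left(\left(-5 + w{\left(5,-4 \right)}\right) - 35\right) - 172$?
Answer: $-212$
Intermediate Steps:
$w{\left(x,s \right)} = 0$
$\left(\left(-5 + w{\left(5,-4 \right)}\right) - 35\right) - 172 = \left(\left(-5 + 0\right) - 35\right) - 172 = \left(-5 - 35\right) - 172 = -40 - 172 = -212$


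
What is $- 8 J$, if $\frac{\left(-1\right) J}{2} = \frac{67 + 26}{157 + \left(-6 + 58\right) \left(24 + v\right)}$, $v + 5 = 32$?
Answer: $\frac{1488}{2809} \approx 0.52973$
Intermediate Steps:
$v = 27$ ($v = -5 + 32 = 27$)
$J = - \frac{186}{2809}$ ($J = - 2 \frac{67 + 26}{157 + \left(-6 + 58\right) \left(24 + 27\right)} = - 2 \frac{93}{157 + 52 \cdot 51} = - 2 \frac{93}{157 + 2652} = - 2 \cdot \frac{93}{2809} = - 2 \cdot 93 \cdot \frac{1}{2809} = \left(-2\right) \frac{93}{2809} = - \frac{186}{2809} \approx -0.066216$)
$- 8 J = \left(-8\right) \left(- \frac{186}{2809}\right) = \frac{1488}{2809}$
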